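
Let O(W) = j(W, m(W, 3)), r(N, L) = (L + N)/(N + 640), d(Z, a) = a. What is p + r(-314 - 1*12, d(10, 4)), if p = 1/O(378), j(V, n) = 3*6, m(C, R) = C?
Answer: -2741/2826 ≈ -0.96992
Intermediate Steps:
r(N, L) = (L + N)/(640 + N)
j(V, n) = 18
O(W) = 18
p = 1/18 ≈ 0.055556
p + r(-314 - 1*12, d(10, 4)) = 1/18 + (4 + (-314 - 1*12))/(640 + (-314 - 1*12)) = 1/18 + (4 + (-314 - 12))/(640 + (-314 - 12)) = 1/18 + (4 - 326)/(640 - 326) = 1/18 - 322/314 = 1/18 + (1/314)*(-322) = 1/18 - 161/157 = -2741/2826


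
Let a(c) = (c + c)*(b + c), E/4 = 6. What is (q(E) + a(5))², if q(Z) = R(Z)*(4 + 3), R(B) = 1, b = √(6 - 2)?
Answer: 5929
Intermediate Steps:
E = 24 (E = 4*6 = 24)
b = 2 (b = √4 = 2)
a(c) = 2*c*(2 + c) (a(c) = (c + c)*(2 + c) = (2*c)*(2 + c) = 2*c*(2 + c))
q(Z) = 7 (q(Z) = 1*(4 + 3) = 1*7 = 7)
(q(E) + a(5))² = (7 + 2*5*(2 + 5))² = (7 + 2*5*7)² = (7 + 70)² = 77² = 5929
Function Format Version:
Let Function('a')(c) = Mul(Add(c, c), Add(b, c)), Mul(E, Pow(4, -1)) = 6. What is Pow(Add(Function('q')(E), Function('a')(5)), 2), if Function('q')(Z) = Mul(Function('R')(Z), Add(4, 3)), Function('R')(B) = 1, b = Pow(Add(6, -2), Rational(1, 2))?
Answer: 5929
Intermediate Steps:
E = 24 (E = Mul(4, 6) = 24)
b = 2 (b = Pow(4, Rational(1, 2)) = 2)
Function('a')(c) = Mul(2, c, Add(2, c)) (Function('a')(c) = Mul(Add(c, c), Add(2, c)) = Mul(Mul(2, c), Add(2, c)) = Mul(2, c, Add(2, c)))
Function('q')(Z) = 7 (Function('q')(Z) = Mul(1, Add(4, 3)) = Mul(1, 7) = 7)
Pow(Add(Function('q')(E), Function('a')(5)), 2) = Pow(Add(7, Mul(2, 5, Add(2, 5))), 2) = Pow(Add(7, Mul(2, 5, 7)), 2) = Pow(Add(7, 70), 2) = Pow(77, 2) = 5929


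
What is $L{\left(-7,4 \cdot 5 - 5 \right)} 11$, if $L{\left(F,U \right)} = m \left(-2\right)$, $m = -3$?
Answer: $66$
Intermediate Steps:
$L{\left(F,U \right)} = 6$ ($L{\left(F,U \right)} = \left(-3\right) \left(-2\right) = 6$)
$L{\left(-7,4 \cdot 5 - 5 \right)} 11 = 6 \cdot 11 = 66$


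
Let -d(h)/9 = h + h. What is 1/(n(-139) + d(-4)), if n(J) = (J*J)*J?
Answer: -1/2685547 ≈ -3.7236e-7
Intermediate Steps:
d(h) = -18*h (d(h) = -9*(h + h) = -18*h)
n(J) = J**3 (n(J) = J**2*J = J**3)
1/(n(-139) + d(-4)) = 1/((-139)**3 - 18*(-4)) = 1/(-2685619 + 72) = 1/(-2685547) = -1/2685547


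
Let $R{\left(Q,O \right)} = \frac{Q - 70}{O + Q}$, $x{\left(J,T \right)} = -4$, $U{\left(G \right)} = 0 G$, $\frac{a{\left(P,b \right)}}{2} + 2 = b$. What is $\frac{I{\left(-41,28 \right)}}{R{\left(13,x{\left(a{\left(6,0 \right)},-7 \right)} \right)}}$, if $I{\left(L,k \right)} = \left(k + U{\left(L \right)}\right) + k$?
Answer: $- \frac{168}{19} \approx -8.8421$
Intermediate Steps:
$a{\left(P,b \right)} = -4 + 2 b$
$U{\left(G \right)} = 0$
$I{\left(L,k \right)} = 2 k$ ($I{\left(L,k \right)} = \left(k + 0\right) + k = k + k = 2 k$)
$R{\left(Q,O \right)} = \frac{-70 + Q}{O + Q}$
$\frac{I{\left(-41,28 \right)}}{R{\left(13,x{\left(a{\left(6,0 \right)},-7 \right)} \right)}} = \frac{2 \cdot 28}{\frac{1}{-4 + 13} \left(-70 + 13\right)} = \frac{56}{\frac{1}{9} \left(-57\right)} = \frac{56}{- \frac{19}{3}} = 56 \left(- \frac{3}{19}\right) = - \frac{168}{19}$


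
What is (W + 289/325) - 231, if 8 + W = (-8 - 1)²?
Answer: -51061/325 ≈ -157.11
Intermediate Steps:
W = 73 (W = -8 + (-8 - 1)² = -8 + (-9)² = -8 + 81 = 73)
(W + 289/325) - 231 = (73 + 289/325) - 231 = 24014/325 - 231 = -51061/325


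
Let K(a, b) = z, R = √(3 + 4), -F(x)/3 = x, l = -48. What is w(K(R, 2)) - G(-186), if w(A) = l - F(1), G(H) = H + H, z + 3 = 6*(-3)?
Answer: 327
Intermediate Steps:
z = -21 (z = -3 + 6*(-3) = -3 - 18 = -21)
F(x) = -3*x
G(H) = 2*H
R = √7 ≈ 2.6458
K(a, b) = -21
w(A) = -45 (w(A) = -48 - (-3) = -48 - 1*(-3) = -48 + 3 = -45)
w(K(R, 2)) - G(-186) = -45 - 2*(-186) = -45 - 1*(-372) = -45 + 372 = 327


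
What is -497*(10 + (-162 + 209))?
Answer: -28329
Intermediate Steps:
-497*(10 + (-162 + 209)) = -497*(10 + 47) = -497*57 = -28329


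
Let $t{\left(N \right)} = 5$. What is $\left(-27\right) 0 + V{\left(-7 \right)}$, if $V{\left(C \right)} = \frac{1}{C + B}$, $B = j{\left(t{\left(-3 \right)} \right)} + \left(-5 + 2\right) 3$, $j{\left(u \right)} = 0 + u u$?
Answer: $\frac{1}{9} \approx 0.11111$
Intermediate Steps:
$j{\left(u \right)} = u^{2}$ ($j{\left(u \right)} = 0 + u^{2} = u^{2}$)
$B = 16$ ($B = 5^{2} + \left(-5 + 2\right) 3 = 25 - 9 = 16$)
$V{\left(C \right)} = \frac{1}{16 + C}$ ($V{\left(C \right)} = \frac{1}{C + 16} = \frac{1}{16 + C}$)
$\left(-27\right) 0 + V{\left(-7 \right)} = \left(-27\right) 0 + \frac{1}{16 - 7} = 0 + \frac{1}{9} = \frac{1}{9}$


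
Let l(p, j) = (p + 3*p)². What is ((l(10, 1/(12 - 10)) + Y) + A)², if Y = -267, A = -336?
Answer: 994009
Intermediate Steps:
l(p, j) = 16*p² (l(p, j) = (4*p)² = 16*p²)
((l(10, 1/(12 - 10)) + Y) + A)² = ((16*10² - 267) - 336)² = ((16*100 - 267) - 336)² = ((1600 - 267) - 336)² = (1333 - 336)² = 997² = 994009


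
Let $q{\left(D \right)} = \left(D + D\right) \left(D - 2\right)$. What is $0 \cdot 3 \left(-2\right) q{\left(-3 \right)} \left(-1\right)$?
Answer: $0$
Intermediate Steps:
$q{\left(D \right)} = 2 D \left(-2 + D\right)$
$0 \cdot 3 \left(-2\right) q{\left(-3 \right)} \left(-1\right) = 0 \cdot 3 \left(-2\right) 2 \left(-3\right) \left(-2 - 3\right) \left(-1\right) = 0 \left(-2\right) 2 \left(-3\right) \left(-5\right) \left(-1\right) = 0 \cdot 30 \left(-1\right) = 0 \left(-1\right) = 0$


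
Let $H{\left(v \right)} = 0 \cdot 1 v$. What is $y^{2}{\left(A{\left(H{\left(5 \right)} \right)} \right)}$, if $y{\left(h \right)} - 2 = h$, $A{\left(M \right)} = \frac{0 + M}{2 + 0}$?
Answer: $4$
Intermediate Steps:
$H{\left(v \right)} = 0$ ($H{\left(v \right)} = 0 v = 0$)
$A{\left(M \right)} = \frac{M}{2}$
$y{\left(h \right)} = 2 + h$
$y^{2}{\left(A{\left(H{\left(5 \right)} \right)} \right)} = \left(2 + \frac{1}{2} \cdot 0\right)^{2} = \left(2 + 0\right)^{2} = 2^{2} = 4$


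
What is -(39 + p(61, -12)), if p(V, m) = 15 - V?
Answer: 7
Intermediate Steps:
-(39 + p(61, -12)) = -(39 + (15 - 1*61)) = -(39 + (15 - 61)) = -(39 - 46) = -1*(-7) = 7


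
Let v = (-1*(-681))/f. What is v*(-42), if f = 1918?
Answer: -2043/137 ≈ -14.912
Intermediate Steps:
v = 681/1918 (v = -1*(-681)/1918 = 681*(1/1918) = 681/1918 ≈ 0.35506)
v*(-42) = (681/1918)*(-42) = -2043/137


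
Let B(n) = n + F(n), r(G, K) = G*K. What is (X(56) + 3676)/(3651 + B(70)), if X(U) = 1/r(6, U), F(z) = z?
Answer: 1235137/1273776 ≈ 0.96967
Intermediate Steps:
X(U) = 1/(6*U)
B(n) = 2*n (B(n) = n + n = 2*n)
(X(56) + 3676)/(3651 + B(70)) = ((⅙)/56 + 3676)/(3651 + 2*70) = ((⅙)*(1/56) + 3676)/(3651 + 140) = (1/336 + 3676)/3791 = (1235137/336)*(1/3791) = 1235137/1273776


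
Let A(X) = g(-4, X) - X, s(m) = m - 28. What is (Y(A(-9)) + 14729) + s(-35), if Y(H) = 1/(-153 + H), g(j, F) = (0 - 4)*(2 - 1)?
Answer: 2170567/148 ≈ 14666.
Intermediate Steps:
g(j, F) = -4 (g(j, F) = -4*1 = -4)
s(m) = -28 + m
A(X) = -4 - X
(Y(A(-9)) + 14729) + s(-35) = (1/(-153 + (-4 - 1*(-9))) + 14729) + (-28 - 35) = (1/(-153 + (-4 + 9)) + 14729) - 63 = (1/(-153 + 5) + 14729) - 63 = (1/(-148) + 14729) - 63 = (-1/148 + 14729) - 63 = 2179891/148 - 63 = 2170567/148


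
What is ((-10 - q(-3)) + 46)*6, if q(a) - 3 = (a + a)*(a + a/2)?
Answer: 36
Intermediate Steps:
q(a) = 3 + 3*a² (q(a) = 3 + (a + a)*(a + a/2) = 3 + (2*a)*(a + a*(½)) = 3 + (2*a)*(a + a/2) = 3 + (2*a)*(3*a/2) = 3 + 3*a²)
((-10 - q(-3)) + 46)*6 = ((-10 - (3 + 3*(-3)²)) + 46)*6 = ((-10 - (3 + 3*9)) + 46)*6 = ((-10 - (3 + 27)) + 46)*6 = ((-10 - 1*30) + 46)*6 = ((-10 - 30) + 46)*6 = (-40 + 46)*6 = 6*6 = 36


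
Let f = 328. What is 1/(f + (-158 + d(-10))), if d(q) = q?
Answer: 1/160 ≈ 0.0062500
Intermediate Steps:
1/(f + (-158 + d(-10))) = 1/(328 + (-158 - 10)) = 1/(328 - 168) = 1/160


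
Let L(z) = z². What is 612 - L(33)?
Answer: -477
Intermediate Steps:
612 - L(33) = 612 - 1*33² = 612 - 1*1089 = 612 - 1089 = -477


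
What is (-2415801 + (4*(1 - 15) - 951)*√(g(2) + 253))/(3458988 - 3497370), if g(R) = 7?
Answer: 805267/12794 + 1007*√65/19191 ≈ 63.364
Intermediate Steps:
(-2415801 + (4*(1 - 15) - 951)*√(g(2) + 253))/(3458988 - 3497370) = (-2415801 + (4*(1 - 15) - 951)*√(7 + 253))/(3458988 - 3497370) = (-2415801 + (4*(-14) - 951)*√260)/(-38382) = (-2415801 + (-56 - 951)*(2*√65))*(-1/38382) = (-2415801 - 2014*√65)*(-1/38382) = 805267/12794 + 1007*√65/19191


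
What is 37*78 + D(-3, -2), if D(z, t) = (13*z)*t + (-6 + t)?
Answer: 2956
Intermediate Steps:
D(z, t) = -6 + t + 13*t*z (D(z, t) = 13*t*z + (-6 + t) = -6 + t + 13*t*z)
37*78 + D(-3, -2) = 37*78 + (-6 - 2 + 13*(-2)*(-3)) = 2886 + (-6 - 2 + 78) = 2886 + 70 = 2956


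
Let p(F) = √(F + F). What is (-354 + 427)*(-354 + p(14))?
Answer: -25842 + 146*√7 ≈ -25456.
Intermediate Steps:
p(F) = √2*√F (p(F) = √(2*F) = √2*√F)
(-354 + 427)*(-354 + p(14)) = (-354 + 427)*(-354 + √2*√14) = 73*(-354 + 2*√7) = -25842 + 146*√7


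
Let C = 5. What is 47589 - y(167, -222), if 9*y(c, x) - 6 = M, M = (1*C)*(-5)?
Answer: 428320/9 ≈ 47591.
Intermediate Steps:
M = -25 (M = (1*5)*(-5) = 5*(-5) = -25)
y(c, x) = -19/9 (y(c, x) = ⅔ + (⅑)*(-25) = ⅔ - 25/9 = -19/9)
47589 - y(167, -222) = 47589 - 1*(-19/9) = 47589 + 19/9 = 428320/9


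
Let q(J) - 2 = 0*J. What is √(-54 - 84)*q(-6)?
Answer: 2*I*√138 ≈ 23.495*I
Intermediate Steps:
q(J) = 2 (q(J) = 2 + 0*J = 2 + 0 = 2)
√(-54 - 84)*q(-6) = √(-54 - 84)*2 = √(-138)*2 = (I*√138)*2 = 2*I*√138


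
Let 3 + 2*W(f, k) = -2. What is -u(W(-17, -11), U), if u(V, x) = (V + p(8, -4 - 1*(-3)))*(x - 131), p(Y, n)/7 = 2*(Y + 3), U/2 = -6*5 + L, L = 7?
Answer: 53631/2 ≈ 26816.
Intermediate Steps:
W(f, k) = -5/2 (W(f, k) = -3/2 + (1/2)*(-2) = -3/2 - 1 = -5/2)
U = -46 (U = 2*(-6*5 + 7) = 2*(-30 + 7) = 2*(-23) = -46)
p(Y, n) = 42 + 14*Y (p(Y, n) = 7*(2*(Y + 3)) = 7*(2*(3 + Y)) = 7*(6 + 2*Y) = 42 + 14*Y)
u(V, x) = (-131 + x)*(154 + V) (u(V, x) = (V + (42 + 14*8))*(x - 131) = (V + (42 + 112))*(-131 + x) = (V + 154)*(-131 + x) = (154 + V)*(-131 + x) = (-131 + x)*(154 + V))
-u(W(-17, -11), U) = -(-20174 - 131*(-5/2) + 154*(-46) - 5/2*(-46)) = -(-20174 + 655/2 - 7084 + 115) = -1*(-53631/2) = 53631/2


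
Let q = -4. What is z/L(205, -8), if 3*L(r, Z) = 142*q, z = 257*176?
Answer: -16962/71 ≈ -238.90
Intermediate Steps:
z = 45232
L(r, Z) = -568/3 (L(r, Z) = (142*(-4))/3 = (1/3)*(-568) = -568/3)
z/L(205, -8) = 45232/(-568/3) = 45232*(-3/568) = -16962/71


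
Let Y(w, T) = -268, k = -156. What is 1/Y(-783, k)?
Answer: -1/268 ≈ -0.0037313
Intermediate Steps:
1/Y(-783, k) = 1/(-268) = -1/268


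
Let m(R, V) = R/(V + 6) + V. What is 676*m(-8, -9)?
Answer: -12844/3 ≈ -4281.3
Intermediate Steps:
m(R, V) = V + R/(6 + V) (m(R, V) = R/(6 + V) + V = V + R/(6 + V))
676*m(-8, -9) = 676*((-8 + (-9)**2 + 6*(-9))/(6 - 9)) = 676*((-8 + 81 - 54)/(-3)) = 676*(-1/3*19) = 676*(-19/3) = -12844/3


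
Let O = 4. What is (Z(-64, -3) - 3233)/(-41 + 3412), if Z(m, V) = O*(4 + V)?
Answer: -3229/3371 ≈ -0.95788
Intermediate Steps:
Z(m, V) = 16 + 4*V (Z(m, V) = 4*(4 + V) = 16 + 4*V)
(Z(-64, -3) - 3233)/(-41 + 3412) = ((16 + 4*(-3)) - 3233)/(-41 + 3412) = ((16 - 12) - 3233)/3371 = (4 - 3233)*(1/3371) = -3229*1/3371 = -3229/3371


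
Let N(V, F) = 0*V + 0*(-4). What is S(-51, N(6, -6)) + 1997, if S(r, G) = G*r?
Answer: 1997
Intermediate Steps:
N(V, F) = 0 (N(V, F) = 0 + 0 = 0)
S(-51, N(6, -6)) + 1997 = 0*(-51) + 1997 = 0 + 1997 = 1997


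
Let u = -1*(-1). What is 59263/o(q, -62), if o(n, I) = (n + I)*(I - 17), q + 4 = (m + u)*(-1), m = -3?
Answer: 59263/5056 ≈ 11.721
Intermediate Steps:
u = 1
q = -2 (q = -4 + (-3 + 1)*(-1) = -4 - 2*(-1) = -4 + 2 = -2)
o(n, I) = (-17 + I)*(I + n) (o(n, I) = (I + n)*(-17 + I) = (-17 + I)*(I + n))
59263/o(q, -62) = 59263/((-62)**2 - 17*(-62) - 17*(-2) - 62*(-2)) = 59263/(3844 + 1054 + 34 + 124) = 59263/5056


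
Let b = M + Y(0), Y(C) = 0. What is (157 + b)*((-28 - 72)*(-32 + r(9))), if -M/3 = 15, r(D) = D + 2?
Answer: 235200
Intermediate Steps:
r(D) = 2 + D
M = -45 (M = -3*15 = -45)
b = -45 (b = -45 + 0 = -45)
(157 + b)*((-28 - 72)*(-32 + r(9))) = (157 - 45)*((-28 - 72)*(-32 + (2 + 9))) = 112*(-100*(-32 + 11)) = 112*(-100*(-21)) = 112*2100 = 235200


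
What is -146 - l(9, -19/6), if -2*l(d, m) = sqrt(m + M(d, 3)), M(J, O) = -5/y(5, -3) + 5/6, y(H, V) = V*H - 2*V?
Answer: -146 + 2*I/3 ≈ -146.0 + 0.66667*I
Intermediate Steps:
y(H, V) = -2*V + H*V (y(H, V) = H*V - 2*V = -2*V + H*V)
M(J, O) = 25/18 (M(J, O) = -5*(-1/(3*(-2 + 5))) + 5/6 = -5/((-3*3)) + 5*(1/6) = -5/(-9) + 5/6 = -5*(-1/9) + 5/6 = 5/9 + 5/6 = 25/18)
l(d, m) = -sqrt(25/18 + m)/2 (l(d, m) = -sqrt(m + 25/18)/2 = -sqrt(25/18 + m)/2)
-146 - l(9, -19/6) = -146 - (-1)*sqrt(50 + 36*(-19/6))/12 = -146 - (-1)*sqrt(50 - 114)/12 = -146 - (-1)*sqrt(-64)/12 = -146 - (-1)*8*I/12 = -146 - (-2)*I/3 = -146 + 2*I/3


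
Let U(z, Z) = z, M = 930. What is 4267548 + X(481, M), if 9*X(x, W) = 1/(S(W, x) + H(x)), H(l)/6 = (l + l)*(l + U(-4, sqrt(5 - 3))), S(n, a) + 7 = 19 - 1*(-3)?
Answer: 105746984450389/24779331 ≈ 4.2676e+6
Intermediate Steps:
S(n, a) = 15 (S(n, a) = -7 + (19 - 1*(-3)) = -7 + (19 + 3) = -7 + 22 = 15)
H(l) = 12*l*(-4 + l) (H(l) = 6*((l + l)*(l - 4)) = 6*((2*l)*(-4 + l)) = 6*(2*l*(-4 + l)) = 12*l*(-4 + l))
X(x, W) = 1/(9*(15 + 12*x*(-4 + x)))
4267548 + X(481, M) = 4267548 + 1/(27*(5 + 4*481*(-4 + 481))) = 4267548 + 1/(27*(5 + 4*481*477)) = 4267548 + 1/(27*(5 + 917748)) = 4267548 + (1/27)/917753 = 4267548 + (1/27)*(1/917753) = 4267548 + 1/24779331 = 105746984450389/24779331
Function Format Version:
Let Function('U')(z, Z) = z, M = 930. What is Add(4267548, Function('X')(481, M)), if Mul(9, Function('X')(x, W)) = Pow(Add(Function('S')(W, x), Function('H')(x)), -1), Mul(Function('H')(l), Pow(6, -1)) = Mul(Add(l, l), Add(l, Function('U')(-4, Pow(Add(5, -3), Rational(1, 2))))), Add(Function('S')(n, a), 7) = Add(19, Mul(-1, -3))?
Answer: Rational(105746984450389, 24779331) ≈ 4.2676e+6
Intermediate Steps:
Function('S')(n, a) = 15 (Function('S')(n, a) = Add(-7, Add(19, Mul(-1, -3))) = Add(-7, Add(19, 3)) = Add(-7, 22) = 15)
Function('H')(l) = Mul(12, l, Add(-4, l)) (Function('H')(l) = Mul(6, Mul(Add(l, l), Add(l, -4))) = Mul(6, Mul(Mul(2, l), Add(-4, l))) = Mul(6, Mul(2, l, Add(-4, l))) = Mul(12, l, Add(-4, l)))
Function('X')(x, W) = Mul(Rational(1, 9), Pow(Add(15, Mul(12, x, Add(-4, x))), -1))
Add(4267548, Function('X')(481, M)) = Add(4267548, Mul(Rational(1, 27), Pow(Add(5, Mul(4, 481, Add(-4, 481))), -1))) = Add(4267548, Mul(Rational(1, 27), Pow(Add(5, Mul(4, 481, 477)), -1))) = Add(4267548, Mul(Rational(1, 27), Pow(Add(5, 917748), -1))) = Add(4267548, Mul(Rational(1, 27), Pow(917753, -1))) = Add(4267548, Mul(Rational(1, 27), Rational(1, 917753))) = Add(4267548, Rational(1, 24779331)) = Rational(105746984450389, 24779331)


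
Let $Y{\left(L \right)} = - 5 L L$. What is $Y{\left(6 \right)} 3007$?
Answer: $-541260$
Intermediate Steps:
$Y{\left(L \right)} = - 5 L^{2}$
$Y{\left(6 \right)} 3007 = - 5 \cdot 6^{2} \cdot 3007 = \left(-5\right) 36 \cdot 3007 = \left(-180\right) 3007 = -541260$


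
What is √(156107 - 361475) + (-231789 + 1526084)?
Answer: 1294295 + 2*I*√51342 ≈ 1.2943e+6 + 453.18*I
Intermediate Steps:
√(156107 - 361475) + (-231789 + 1526084) = √(-205368) + 1294295 = 2*I*√51342 + 1294295 = 1294295 + 2*I*√51342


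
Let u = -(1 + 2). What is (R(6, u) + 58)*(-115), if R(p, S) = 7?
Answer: -7475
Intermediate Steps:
u = -3 (u = -1*3 = -3)
(R(6, u) + 58)*(-115) = (7 + 58)*(-115) = 65*(-115) = -7475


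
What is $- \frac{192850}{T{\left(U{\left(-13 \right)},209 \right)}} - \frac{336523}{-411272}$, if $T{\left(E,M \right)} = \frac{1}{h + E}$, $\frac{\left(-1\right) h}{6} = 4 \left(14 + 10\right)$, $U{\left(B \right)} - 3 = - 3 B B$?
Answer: $\frac{85658909952523}{411272} \approx 2.0828 \cdot 10^{8}$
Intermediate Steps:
$U{\left(B \right)} = 3 - 3 B^{2}$ ($U{\left(B \right)} = 3 + - 3 B B = 3 - 3 B^{2}$)
$h = -576$ ($h = - 6 \cdot 4 \left(14 + 10\right) = - 6 \cdot 4 \cdot 24 = \left(-6\right) 96 = -576$)
$T{\left(E,M \right)} = \frac{1}{-576 + E}$
$- \frac{192850}{T{\left(U{\left(-13 \right)},209 \right)}} - \frac{336523}{-411272} = - \frac{192850}{\frac{1}{-576 + \left(3 - 3 \left(-13\right)^{2}\right)}} - \frac{336523}{-411272} = - \frac{192850}{\frac{1}{-576 + \left(3 - 507\right)}} - - \frac{336523}{411272} = - \frac{192850}{\frac{1}{-576 + \left(3 - 507\right)}} + \frac{336523}{411272} = - \frac{192850}{\frac{1}{-576 - 504}} + \frac{336523}{411272} = - \frac{192850}{\frac{1}{-1080}} + \frac{336523}{411272} = - \frac{192850}{- \frac{1}{1080}} + \frac{336523}{411272} = \left(-192850\right) \left(-1080\right) + \frac{336523}{411272} = 208278000 + \frac{336523}{411272} = \frac{85658909952523}{411272}$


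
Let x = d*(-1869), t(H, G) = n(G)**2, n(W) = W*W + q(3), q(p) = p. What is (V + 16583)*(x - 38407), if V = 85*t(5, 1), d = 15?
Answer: -1192168806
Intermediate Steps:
n(W) = 3 + W**2 (n(W) = W*W + 3 = W**2 + 3 = 3 + W**2)
t(H, G) = (3 + G**2)**2
x = -28035 (x = 15*(-1869) = -28035)
V = 1360 (V = 85*(3 + 1**2)**2 = 85*(3 + 1)**2 = 85*4**2 = 85*16 = 1360)
(V + 16583)*(x - 38407) = (1360 + 16583)*(-28035 - 38407) = 17943*(-66442) = -1192168806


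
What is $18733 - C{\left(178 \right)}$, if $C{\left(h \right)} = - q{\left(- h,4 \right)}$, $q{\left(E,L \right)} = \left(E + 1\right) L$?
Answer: $18025$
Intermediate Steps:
$q{\left(E,L \right)} = L \left(1 + E\right)$ ($q{\left(E,L \right)} = \left(1 + E\right) L = L \left(1 + E\right)$)
$C{\left(h \right)} = -4 + 4 h$ ($C{\left(h \right)} = - 4 \left(1 - h\right) = - (4 - 4 h) = -4 + 4 h$)
$18733 - C{\left(178 \right)} = 18733 - \left(-4 + 4 \cdot 178\right) = 18733 - \left(-4 + 712\right) = 18733 - 708 = 18025$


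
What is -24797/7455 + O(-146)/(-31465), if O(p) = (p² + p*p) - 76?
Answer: -31356931/6702045 ≈ -4.6787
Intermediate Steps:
O(p) = -76 + 2*p² (O(p) = (p² + p²) - 76 = 2*p² - 76 = -76 + 2*p²)
-24797/7455 + O(-146)/(-31465) = -24797/7455 + (-76 + 2*(-146)²)/(-31465) = -24797*1/7455 + (-76 + 2*21316)*(-1/31465) = -24797/7455 + (-76 + 42632)*(-1/31465) = -24797/7455 + 42556*(-1/31465) = -24797/7455 - 42556/31465 = -31356931/6702045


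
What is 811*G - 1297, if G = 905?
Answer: 732658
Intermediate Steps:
811*G - 1297 = 811*905 - 1297 = 733955 - 1297 = 732658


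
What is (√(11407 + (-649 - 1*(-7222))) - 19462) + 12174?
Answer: -7288 + 2*√4495 ≈ -7153.9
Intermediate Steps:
(√(11407 + (-649 - 1*(-7222))) - 19462) + 12174 = (√(11407 + (-649 + 7222)) - 19462) + 12174 = (√(11407 + 6573) - 19462) + 12174 = (√17980 - 19462) + 12174 = (2*√4495 - 19462) + 12174 = (-19462 + 2*√4495) + 12174 = -7288 + 2*√4495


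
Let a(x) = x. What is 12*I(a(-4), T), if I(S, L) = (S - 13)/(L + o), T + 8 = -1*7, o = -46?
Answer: 204/61 ≈ 3.3443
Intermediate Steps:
T = -15 (T = -8 - 1*7 = -8 - 7 = -15)
I(S, L) = (-13 + S)/(-46 + L) (I(S, L) = (S - 13)/(L - 46) = (-13 + S)/(-46 + L))
12*I(a(-4), T) = 12*((-13 - 4)/(-46 - 15)) = 12*(-17/(-61)) = 12*(-1/61*(-17)) = 12*(17/61) = 204/61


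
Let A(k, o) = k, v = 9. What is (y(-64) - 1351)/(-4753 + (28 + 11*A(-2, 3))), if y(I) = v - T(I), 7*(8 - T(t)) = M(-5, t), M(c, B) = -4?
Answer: 9454/33229 ≈ 0.28451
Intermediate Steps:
T(t) = 60/7 (T(t) = 8 - ⅐*(-4) = 8 + 4/7 = 60/7)
y(I) = 3/7 (y(I) = 9 - 1*60/7 = 9 - 60/7 = 3/7)
(y(-64) - 1351)/(-4753 + (28 + 11*A(-2, 3))) = (3/7 - 1351)/(-4753 + (28 + 11*(-2))) = -9454/(7*(-4753 + (28 - 22))) = -9454/(7*(-4753 + 6)) = -9454/7/(-4747) = -9454/7*(-1/4747) = 9454/33229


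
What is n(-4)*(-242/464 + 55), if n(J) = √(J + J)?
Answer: 12639*I*√2/116 ≈ 154.09*I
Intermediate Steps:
n(J) = √2*√J (n(J) = √(2*J) = √2*√J)
n(-4)*(-242/464 + 55) = (√2*√(-4))*(-242/464 + 55) = (√2*(2*I))*(-242*1/464 + 55) = (2*I*√2)*(-121/232 + 55) = (2*I*√2)*(12639/232) = 12639*I*√2/116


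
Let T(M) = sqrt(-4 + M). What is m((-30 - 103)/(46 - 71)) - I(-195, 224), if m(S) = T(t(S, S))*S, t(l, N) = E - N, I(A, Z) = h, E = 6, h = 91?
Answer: -91 + 133*I*sqrt(83)/125 ≈ -91.0 + 9.6935*I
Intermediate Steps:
I(A, Z) = 91
t(l, N) = 6 - N
m(S) = S*sqrt(2 - S) (m(S) = sqrt(-4 + (6 - S))*S = sqrt(2 - S)*S = S*sqrt(2 - S))
m((-30 - 103)/(46 - 71)) - I(-195, 224) = ((-30 - 103)/(46 - 71))*sqrt(2 - (-30 - 103)/(46 - 71)) - 1*91 = (-133/(-25))*sqrt(2 - (-133)/(-25)) - 91 = (-133*(-1/25))*sqrt(2 - (-133)*(-1)/25) - 91 = 133*sqrt(2 - 1*133/25)/25 - 91 = 133*sqrt(2 - 133/25)/25 - 91 = 133*sqrt(-83/25)/25 - 91 = 133*(I*sqrt(83)/5)/25 - 91 = 133*I*sqrt(83)/125 - 91 = -91 + 133*I*sqrt(83)/125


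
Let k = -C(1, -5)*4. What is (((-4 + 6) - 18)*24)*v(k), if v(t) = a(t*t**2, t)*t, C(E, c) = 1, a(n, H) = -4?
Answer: -6144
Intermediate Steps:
k = -4 (k = -1*1*4 = -1*4 = -4)
v(t) = -4*t
(((-4 + 6) - 18)*24)*v(k) = (((-4 + 6) - 18)*24)*(-4*(-4)) = ((2 - 18)*24)*16 = -16*24*16 = -384*16 = -6144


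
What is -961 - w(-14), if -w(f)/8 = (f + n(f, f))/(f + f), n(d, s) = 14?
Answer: -961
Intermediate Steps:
w(f) = -4*(14 + f)/f (w(f) = -8*(f + 14)/(f + f) = -8*(14 + f)/(2*f) = -8*(14 + f)*1/(2*f) = -4*(14 + f)/f)
-961 - w(-14) = -961 - (-4 - 56/(-14)) = -961 - (-4 - 56*(-1/14)) = -961 - (-4 + 4) = -961 - 1*0 = -961 + 0 = -961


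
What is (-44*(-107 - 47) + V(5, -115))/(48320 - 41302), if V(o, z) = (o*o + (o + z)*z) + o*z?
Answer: 78/29 ≈ 2.6897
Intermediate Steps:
V(o, z) = o² + o*z + z*(o + z) (V(o, z) = (o² + z*(o + z)) + o*z = o² + o*z + z*(o + z))
(-44*(-107 - 47) + V(5, -115))/(48320 - 41302) = (-44*(-107 - 47) + (5² + (-115)² + 2*5*(-115)))/(48320 - 41302) = (-44*(-154) + (25 + 13225 - 1150))/7018 = (6776 + 12100)*(1/7018) = 18876*(1/7018) = 78/29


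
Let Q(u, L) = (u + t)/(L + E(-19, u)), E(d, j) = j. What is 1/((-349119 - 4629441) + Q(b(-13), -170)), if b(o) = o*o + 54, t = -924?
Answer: -53/263864381 ≈ -2.0086e-7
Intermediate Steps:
b(o) = 54 + o² (b(o) = o² + 54 = 54 + o²)
Q(u, L) = (-924 + u)/(L + u) (Q(u, L) = (u - 924)/(L + u) = (-924 + u)/(L + u))
1/((-349119 - 4629441) + Q(b(-13), -170)) = 1/((-349119 - 4629441) + (-924 + (54 + (-13)²))/(-170 + (54 + (-13)²))) = 1/(-4978560 + (-924 + (54 + 169))/(-170 + (54 + 169))) = 1/(-4978560 + (-924 + 223)/(-170 + 223)) = 1/(-4978560 - 701/53) = 1/(-263864381/53) = -53/263864381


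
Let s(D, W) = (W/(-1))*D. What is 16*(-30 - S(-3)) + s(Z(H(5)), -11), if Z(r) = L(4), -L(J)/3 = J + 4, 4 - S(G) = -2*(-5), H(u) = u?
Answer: -648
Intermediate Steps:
S(G) = -6 (S(G) = 4 - (-2)*(-5) = 4 - 1*10 = 4 - 10 = -6)
L(J) = -12 - 3*J (L(J) = -3*(J + 4) = -3*(4 + J) = -12 - 3*J)
Z(r) = -24 (Z(r) = -12 - 3*4 = -12 - 12 = -24)
s(D, W) = -D*W (s(D, W) = (W*(-1))*D = (-W)*D = -D*W)
16*(-30 - S(-3)) + s(Z(H(5)), -11) = 16*(-30 - 1*(-6)) - 1*(-24)*(-11) = 16*(-30 + 6) - 264 = 16*(-24) - 264 = -384 - 264 = -648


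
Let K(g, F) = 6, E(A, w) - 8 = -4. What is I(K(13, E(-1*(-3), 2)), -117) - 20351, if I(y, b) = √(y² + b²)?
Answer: -20351 + 15*√61 ≈ -20234.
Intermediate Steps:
E(A, w) = 4 (E(A, w) = 8 - 4 = 4)
I(y, b) = √(b² + y²)
I(K(13, E(-1*(-3), 2)), -117) - 20351 = √((-117)² + 6²) - 20351 = √(13689 + 36) - 20351 = √13725 - 20351 = 15*√61 - 20351 = -20351 + 15*√61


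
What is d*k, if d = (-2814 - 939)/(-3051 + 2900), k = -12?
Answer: -45036/151 ≈ -298.25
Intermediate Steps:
d = 3753/151 (d = -3753/(-151) = -3753*(-1/151) = 3753/151 ≈ 24.854)
d*k = (3753/151)*(-12) = -45036/151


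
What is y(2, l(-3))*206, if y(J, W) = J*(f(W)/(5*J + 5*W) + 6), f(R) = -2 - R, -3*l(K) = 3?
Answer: 11948/5 ≈ 2389.6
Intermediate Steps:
l(K) = -1 (l(K) = -⅓*3 = -1)
y(J, W) = J*(6 + (-2 - W)/(5*J + 5*W)) (y(J, W) = J*((-2 - W)/(5*J + 5*W) + 6) = J*(6 + (-2 - W)/(5*J + 5*W)))
y(2, l(-3))*206 = ((⅕)*2*(-2 + 29*(-1) + 30*2)/(2 - 1))*206 = ((⅕)*2*(-2 - 29 + 60)/1)*206 = ((⅕)*2*1*29)*206 = (58/5)*206 = 11948/5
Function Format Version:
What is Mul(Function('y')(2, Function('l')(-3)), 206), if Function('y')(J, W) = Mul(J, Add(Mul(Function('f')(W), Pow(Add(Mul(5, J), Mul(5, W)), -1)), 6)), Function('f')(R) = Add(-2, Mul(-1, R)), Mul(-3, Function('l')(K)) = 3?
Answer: Rational(11948, 5) ≈ 2389.6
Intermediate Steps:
Function('l')(K) = -1 (Function('l')(K) = Mul(Rational(-1, 3), 3) = -1)
Function('y')(J, W) = Mul(J, Add(6, Mul(Pow(Add(Mul(5, J), Mul(5, W)), -1), Add(-2, Mul(-1, W))))) (Function('y')(J, W) = Mul(J, Add(Mul(Add(-2, Mul(-1, W)), Pow(Add(Mul(5, J), Mul(5, W)), -1)), 6)) = Mul(J, Add(Mul(Pow(Add(Mul(5, J), Mul(5, W)), -1), Add(-2, Mul(-1, W))), 6)) = Mul(J, Add(6, Mul(Pow(Add(Mul(5, J), Mul(5, W)), -1), Add(-2, Mul(-1, W))))))
Mul(Function('y')(2, Function('l')(-3)), 206) = Mul(Mul(Rational(1, 5), 2, Pow(Add(2, -1), -1), Add(-2, Mul(29, -1), Mul(30, 2))), 206) = Mul(Mul(Rational(1, 5), 2, Pow(1, -1), Add(-2, -29, 60)), 206) = Mul(Mul(Rational(1, 5), 2, 1, 29), 206) = Mul(Rational(58, 5), 206) = Rational(11948, 5)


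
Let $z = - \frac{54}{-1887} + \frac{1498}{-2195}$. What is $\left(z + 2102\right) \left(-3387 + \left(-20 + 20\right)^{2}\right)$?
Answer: $- \frac{9826479822186}{1380655} \approx -7.1173 \cdot 10^{6}$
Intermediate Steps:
$z = - \frac{902732}{1380655}$ ($z = \left(-54\right) \left(- \frac{1}{1887}\right) + 1498 \left(- \frac{1}{2195}\right) = \frac{18}{629} - \frac{1498}{2195} = - \frac{902732}{1380655} \approx -0.65384$)
$\left(z + 2102\right) \left(-3387 + \left(-20 + 20\right)^{2}\right) = \left(- \frac{902732}{1380655} + 2102\right) \left(-3387 + \left(-20 + 20\right)^{2}\right) = \frac{2901234078 \left(-3387 + 0^{2}\right)}{1380655} = \frac{2901234078 \left(-3387 + 0\right)}{1380655} = \frac{2901234078}{1380655} \left(-3387\right) = - \frac{9826479822186}{1380655}$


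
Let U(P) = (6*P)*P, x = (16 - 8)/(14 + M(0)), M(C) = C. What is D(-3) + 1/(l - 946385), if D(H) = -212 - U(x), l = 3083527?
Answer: -3200828097/14959994 ≈ -213.96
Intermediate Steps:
x = 4/7 (x = (16 - 8)/(14 + 0) = 8/14 = 8*(1/14) = 4/7 ≈ 0.57143)
U(P) = 6*P²
D(H) = -10484/49 (D(H) = -212 - 6*(4/7)² = -212 - 6*16/49 = -212 - 1*96/49 = -212 - 96/49 = -10484/49)
D(-3) + 1/(l - 946385) = -10484/49 + 1/(3083527 - 946385) = -10484/49 + 1/2137142 = -3200828097/14959994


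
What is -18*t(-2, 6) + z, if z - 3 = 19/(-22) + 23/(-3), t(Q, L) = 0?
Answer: -365/66 ≈ -5.5303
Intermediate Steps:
z = -365/66 (z = 3 + (19/(-22) + 23/(-3)) = 3 + (19*(-1/22) + 23*(-⅓)) = 3 + (-19/22 - 23/3) = 3 - 563/66 = -365/66 ≈ -5.5303)
-18*t(-2, 6) + z = -18*0 - 365/66 = 0 - 365/66 = -365/66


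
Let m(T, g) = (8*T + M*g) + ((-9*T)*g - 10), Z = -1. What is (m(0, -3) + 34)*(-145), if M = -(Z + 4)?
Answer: -4785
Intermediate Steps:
M = -3 (M = -(-1 + 4) = -1*3 = -3)
m(T, g) = -10 - 3*g + 8*T - 9*T*g (m(T, g) = (8*T - 3*g) + ((-9*T)*g - 10) = (-3*g + 8*T) + (-9*T*g - 10) = (-3*g + 8*T) + (-10 - 9*T*g) = -10 - 3*g + 8*T - 9*T*g)
(m(0, -3) + 34)*(-145) = ((-10 - 3*(-3) + 8*0 - 9*0*(-3)) + 34)*(-145) = ((-10 + 9 + 0 + 0) + 34)*(-145) = (-1 + 34)*(-145) = 33*(-145) = -4785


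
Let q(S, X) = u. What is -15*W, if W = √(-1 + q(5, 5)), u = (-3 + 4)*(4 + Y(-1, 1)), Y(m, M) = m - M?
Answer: -15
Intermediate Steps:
u = 2 (u = (-3 + 4)*(4 + (-1 - 1*1)) = 1*(4 + (-1 - 1)) = 1*(4 - 2) = 1*2 = 2)
q(S, X) = 2
W = 1 (W = √(-1 + 2) = √1 = 1)
-15*W = -15*1 = -15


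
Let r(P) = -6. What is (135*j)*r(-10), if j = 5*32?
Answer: -129600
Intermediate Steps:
j = 160
(135*j)*r(-10) = (135*160)*(-6) = 21600*(-6) = -129600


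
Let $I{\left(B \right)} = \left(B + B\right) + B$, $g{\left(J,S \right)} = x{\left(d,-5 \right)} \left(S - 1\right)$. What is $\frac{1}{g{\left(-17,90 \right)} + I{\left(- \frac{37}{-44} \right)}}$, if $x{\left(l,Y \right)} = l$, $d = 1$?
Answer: $\frac{44}{4027} \approx 0.010926$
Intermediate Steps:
$g{\left(J,S \right)} = -1 + S$ ($g{\left(J,S \right)} = 1 \left(S - 1\right) = 1 \left(-1 + S\right) = -1 + S$)
$I{\left(B \right)} = 3 B$ ($I{\left(B \right)} = 2 B + B = 3 B$)
$\frac{1}{g{\left(-17,90 \right)} + I{\left(- \frac{37}{-44} \right)}} = \frac{1}{\left(-1 + 90\right) + 3 \left(- \frac{37}{-44}\right)} = \frac{1}{89 + 3 \left(\left(-37\right) \left(- \frac{1}{44}\right)\right)} = \frac{1}{89 + 3 \cdot \frac{37}{44}} = \frac{1}{89 + \frac{111}{44}} = \frac{1}{\frac{4027}{44}} = \frac{44}{4027}$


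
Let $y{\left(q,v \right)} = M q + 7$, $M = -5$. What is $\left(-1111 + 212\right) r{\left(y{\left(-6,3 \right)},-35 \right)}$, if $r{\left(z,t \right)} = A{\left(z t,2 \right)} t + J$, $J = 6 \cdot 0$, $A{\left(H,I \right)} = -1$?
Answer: $-31465$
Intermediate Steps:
$J = 0$
$y{\left(q,v \right)} = 7 - 5 q$ ($y{\left(q,v \right)} = - 5 q + 7 = 7 - 5 q$)
$r{\left(z,t \right)} = - t$ ($r{\left(z,t \right)} = - t + 0 = - t$)
$\left(-1111 + 212\right) r{\left(y{\left(-6,3 \right)},-35 \right)} = \left(-1111 + 212\right) \left(\left(-1\right) \left(-35\right)\right) = \left(-899\right) 35 = -31465$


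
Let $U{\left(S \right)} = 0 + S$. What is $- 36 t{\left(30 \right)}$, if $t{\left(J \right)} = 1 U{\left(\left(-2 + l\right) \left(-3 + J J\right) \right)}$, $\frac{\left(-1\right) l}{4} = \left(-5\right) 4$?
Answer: $-2518776$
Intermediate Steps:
$l = 80$ ($l = - 4 \left(\left(-5\right) 4\right) = \left(-4\right) \left(-20\right) = 80$)
$U{\left(S \right)} = S$
$t{\left(J \right)} = -234 + 78 J^{2}$ ($t{\left(J \right)} = 1 \left(-2 + 80\right) \left(-3 + J J\right) = 1 \cdot 78 \left(-3 + J^{2}\right) = 1 \left(-234 + 78 J^{2}\right) = -234 + 78 J^{2}$)
$- 36 t{\left(30 \right)} = - 36 \left(-234 + 78 \cdot 30^{2}\right) = - 36 \left(-234 + 78 \cdot 900\right) = - 36 \left(-234 + 70200\right) = \left(-36\right) 69966 = -2518776$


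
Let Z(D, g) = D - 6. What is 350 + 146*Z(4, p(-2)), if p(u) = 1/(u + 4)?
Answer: 58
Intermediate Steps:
p(u) = 1/(4 + u)
Z(D, g) = -6 + D
350 + 146*Z(4, p(-2)) = 350 + 146*(-6 + 4) = 350 + 146*(-2) = 350 - 292 = 58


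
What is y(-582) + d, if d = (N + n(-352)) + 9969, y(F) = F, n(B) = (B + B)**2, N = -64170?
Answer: 440833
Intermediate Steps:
n(B) = 4*B**2 (n(B) = (2*B)**2 = 4*B**2)
d = 441415 (d = (-64170 + 4*(-352)**2) + 9969 = (-64170 + 4*123904) + 9969 = (-64170 + 495616) + 9969 = 431446 + 9969 = 441415)
y(-582) + d = -582 + 441415 = 440833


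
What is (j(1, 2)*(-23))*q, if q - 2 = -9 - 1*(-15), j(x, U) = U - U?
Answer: 0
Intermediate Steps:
j(x, U) = 0
q = 8 (q = 2 + (-9 - 1*(-15)) = 2 + (-9 + 15) = 2 + 6 = 8)
(j(1, 2)*(-23))*q = (0*(-23))*8 = 0*8 = 0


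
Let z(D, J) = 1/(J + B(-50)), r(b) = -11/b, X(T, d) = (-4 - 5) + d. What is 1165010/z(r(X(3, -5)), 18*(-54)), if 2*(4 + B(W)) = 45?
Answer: -1110837035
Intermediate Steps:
X(T, d) = -9 + d
B(W) = 37/2 (B(W) = -4 + (1/2)*45 = -4 + 45/2 = 37/2)
z(D, J) = 1/(37/2 + J) (z(D, J) = 1/(J + 37/2) = 1/(37/2 + J))
1165010/z(r(X(3, -5)), 18*(-54)) = 1165010/((2/(37 + 2*(18*(-54))))) = 1165010/((2/(37 + 2*(-972)))) = 1165010/((2/(37 - 1944))) = 1165010/((2/(-1907))) = 1165010/((2*(-1/1907))) = 1165010/(-2/1907) = 1165010*(-1907/2) = -1110837035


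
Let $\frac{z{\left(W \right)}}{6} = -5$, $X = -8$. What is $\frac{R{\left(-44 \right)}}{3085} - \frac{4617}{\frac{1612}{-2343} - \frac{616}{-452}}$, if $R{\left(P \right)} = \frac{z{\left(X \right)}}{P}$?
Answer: $- \frac{4148188146231}{606303071} \approx -6841.8$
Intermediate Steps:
$z{\left(W \right)} = -30$ ($z{\left(W \right)} = 6 \left(-5\right) = -30$)
$R{\left(P \right)} = - \frac{30}{P}$
$\frac{R{\left(-44 \right)}}{3085} - \frac{4617}{\frac{1612}{-2343} - \frac{616}{-452}} = \frac{\left(-30\right) \frac{1}{-44}}{3085} - \frac{4617}{\frac{1612}{-2343} - \frac{616}{-452}} = \left(-30\right) \left(- \frac{1}{44}\right) \frac{1}{3085} - \frac{4617}{1612 \left(- \frac{1}{2343}\right) - - \frac{154}{113}} = \frac{15}{22} \cdot \frac{1}{3085} - \frac{4617}{- \frac{1612}{2343} + \frac{154}{113}} = \frac{3}{13574} - \frac{4617}{\frac{178666}{264759}} = \frac{3}{13574} - \frac{1222392303}{178666} = - \frac{4148188146231}{606303071}$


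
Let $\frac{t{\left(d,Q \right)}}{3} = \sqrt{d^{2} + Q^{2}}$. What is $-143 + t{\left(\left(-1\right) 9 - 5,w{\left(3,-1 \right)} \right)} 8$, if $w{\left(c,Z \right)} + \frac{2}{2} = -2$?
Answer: $-143 + 24 \sqrt{205} \approx 200.63$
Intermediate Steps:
$w{\left(c,Z \right)} = -3$ ($w{\left(c,Z \right)} = -1 - 2 = -3$)
$t{\left(d,Q \right)} = 3 \sqrt{Q^{2} + d^{2}}$ ($t{\left(d,Q \right)} = 3 \sqrt{d^{2} + Q^{2}} = 3 \sqrt{Q^{2} + d^{2}}$)
$-143 + t{\left(\left(-1\right) 9 - 5,w{\left(3,-1 \right)} \right)} 8 = -143 + 3 \sqrt{\left(-3\right)^{2} + \left(\left(-1\right) 9 - 5\right)^{2}} \cdot 8 = -143 + 3 \sqrt{9 + \left(-9 - 5\right)^{2}} \cdot 8 = -143 + 3 \sqrt{9 + \left(-14\right)^{2}} \cdot 8 = -143 + 3 \sqrt{9 + 196} \cdot 8 = -143 + 3 \sqrt{205} \cdot 8 = -143 + 24 \sqrt{205}$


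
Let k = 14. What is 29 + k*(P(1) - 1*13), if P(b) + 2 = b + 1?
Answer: -153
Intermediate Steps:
P(b) = -1 + b (P(b) = -2 + (b + 1) = -2 + (1 + b) = -1 + b)
29 + k*(P(1) - 1*13) = 29 + 14*((-1 + 1) - 1*13) = 29 + 14*(0 - 13) = 29 + 14*(-13) = 29 - 182 = -153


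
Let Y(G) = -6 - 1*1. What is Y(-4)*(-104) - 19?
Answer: 709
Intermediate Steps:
Y(G) = -7 (Y(G) = -6 - 1 = -7)
Y(-4)*(-104) - 19 = -7*(-104) - 19 = 728 - 19 = 709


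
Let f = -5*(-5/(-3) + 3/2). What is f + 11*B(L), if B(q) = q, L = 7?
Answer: 367/6 ≈ 61.167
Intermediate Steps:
f = -95/6 (f = -5*(-5*(-⅓) + 3*(½)) = -5*(5/3 + 3/2) = -5*19/6 = -95/6 ≈ -15.833)
f + 11*B(L) = -95/6 + 11*7 = -95/6 + 77 = 367/6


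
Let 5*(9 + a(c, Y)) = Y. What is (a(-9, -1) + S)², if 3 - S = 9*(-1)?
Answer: 196/25 ≈ 7.8400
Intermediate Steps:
S = 12 (S = 3 - 9*(-1) = 3 - 1*(-9) = 3 + 9 = 12)
a(c, Y) = -9 + Y/5
(a(-9, -1) + S)² = ((-9 + (⅕)*(-1)) + 12)² = ((-9 - ⅕) + 12)² = (-46/5 + 12)² = (14/5)² = 196/25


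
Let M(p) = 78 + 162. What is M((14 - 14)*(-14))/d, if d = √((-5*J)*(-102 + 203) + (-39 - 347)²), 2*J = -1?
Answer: 80*√596994/99499 ≈ 0.62124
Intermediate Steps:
J = -½ (J = (½)*(-1) = -½ ≈ -0.50000)
M(p) = 240
d = √596994/2 (d = √((-5*(-½))*(-102 + 203) + (-39 - 347)²) = √((5/2)*101 + (-386)²) = √(505/2 + 148996) = √(298497/2) = √596994/2 ≈ 386.33)
M((14 - 14)*(-14))/d = 240/((√596994/2)) = 240*(√596994/298497) = 80*√596994/99499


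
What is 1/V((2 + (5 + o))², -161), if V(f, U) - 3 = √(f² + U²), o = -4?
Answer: -3/25993 + √26002/25993 ≈ 0.0060882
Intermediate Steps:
V(f, U) = 3 + √(U² + f²) (V(f, U) = 3 + √(f² + U²) = 3 + √(U² + f²))
1/V((2 + (5 + o))², -161) = 1/(3 + √((-161)² + ((2 + (5 - 4))²)²)) = 1/(3 + √(25921 + ((2 + 1)²)²)) = 1/(3 + √(25921 + (3²)²)) = 1/(3 + √(25921 + 9²)) = 1/(3 + √(25921 + 81)) = 1/(3 + √26002)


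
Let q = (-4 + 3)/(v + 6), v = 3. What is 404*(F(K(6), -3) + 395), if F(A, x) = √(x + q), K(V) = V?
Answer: 159580 + 808*I*√7/3 ≈ 1.5958e+5 + 712.59*I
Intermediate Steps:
q = -⅑ (q = (-4 + 3)/(3 + 6) = -1/9 = -1*⅑ = -⅑ ≈ -0.11111)
F(A, x) = √(-⅑ + x) (F(A, x) = √(x - ⅑) = √(-⅑ + x))
404*(F(K(6), -3) + 395) = 404*(√(-1 + 9*(-3))/3 + 395) = 404*(√(-1 - 27)/3 + 395) = 404*(√(-28)/3 + 395) = 404*((2*I*√7)/3 + 395) = 404*(2*I*√7/3 + 395) = 404*(395 + 2*I*√7/3) = 159580 + 808*I*√7/3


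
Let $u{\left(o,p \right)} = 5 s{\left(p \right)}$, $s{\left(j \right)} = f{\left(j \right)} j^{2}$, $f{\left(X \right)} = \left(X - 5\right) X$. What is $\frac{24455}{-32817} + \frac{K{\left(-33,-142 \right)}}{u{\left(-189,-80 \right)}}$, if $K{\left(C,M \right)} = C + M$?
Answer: $- \frac{212856549719}{285639168000} \approx -0.74519$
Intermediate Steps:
$f{\left(X \right)} = X \left(-5 + X\right)$ ($f{\left(X \right)} = \left(-5 + X\right) X = X \left(-5 + X\right)$)
$s{\left(j \right)} = j^{3} \left(-5 + j\right)$ ($s{\left(j \right)} = j \left(-5 + j\right) j^{2} = j^{3} \left(-5 + j\right)$)
$u{\left(o,p \right)} = 5 p^{3} \left(-5 + p\right)$
$\frac{24455}{-32817} + \frac{K{\left(-33,-142 \right)}}{u{\left(-189,-80 \right)}} = \frac{24455}{-32817} + \frac{-33 - 142}{5 \left(-80\right)^{3} \left(-5 - 80\right)} = 24455 \left(- \frac{1}{32817}\right) - \frac{175}{5 \left(-512000\right) \left(-85\right)} = - \frac{24455}{32817} - \frac{175}{217600000} = - \frac{24455}{32817} - \frac{7}{8704000} = - \frac{212856549719}{285639168000}$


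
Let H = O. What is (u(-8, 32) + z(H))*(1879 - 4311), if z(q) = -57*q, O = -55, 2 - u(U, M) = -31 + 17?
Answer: -7663232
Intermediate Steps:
u(U, M) = 16 (u(U, M) = 2 - (-31 + 17) = 2 - 1*(-14) = 2 + 14 = 16)
H = -55
(u(-8, 32) + z(H))*(1879 - 4311) = (16 - 57*(-55))*(1879 - 4311) = (16 + 3135)*(-2432) = 3151*(-2432) = -7663232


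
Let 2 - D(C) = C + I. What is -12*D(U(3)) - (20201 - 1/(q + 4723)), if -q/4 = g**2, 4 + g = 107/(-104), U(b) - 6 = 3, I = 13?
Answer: -249461856239/12497463 ≈ -19961.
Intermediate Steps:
U(b) = 9 (U(b) = 6 + 3 = 9)
g = -523/104 (g = -4 + 107/(-104) = -4 + 107*(-1/104) = -4 - 107/104 = -523/104 ≈ -5.0288)
q = -273529/2704 (q = -4*(-523/104)**2 = -4*273529/10816 = -273529/2704 ≈ -101.16)
D(C) = -11 - C (D(C) = 2 - (C + 13) = 2 - (13 + C) = 2 + (-13 - C) = -11 - C)
-12*D(U(3)) - (20201 - 1/(q + 4723)) = -12*(-11 - 1*9) - (20201 - 1/(-273529/2704 + 4723)) = -12*(-11 - 9) - (20201 - 1/12497463/2704) = -12*(-20) - (20201 - 1*2704/12497463) = 240 - (20201 - 2704/12497463) = 240 - 1*252461247359/12497463 = 240 - 252461247359/12497463 = -249461856239/12497463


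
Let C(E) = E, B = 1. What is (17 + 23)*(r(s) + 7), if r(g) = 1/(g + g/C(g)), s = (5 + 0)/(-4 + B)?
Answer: 220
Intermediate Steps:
s = -5/3 (s = (5 + 0)/(-4 + 1) = 5/(-3) = 5*(-1/3) = -5/3 ≈ -1.6667)
r(g) = 1/(1 + g) (r(g) = 1/(g + g/g) = 1/(g + 1) = 1/(1 + g))
(17 + 23)*(r(s) + 7) = (17 + 23)*(1/(1 - 5/3) + 7) = 40*(1/(-2/3) + 7) = 40*(-3/2 + 7) = 40*(11/2) = 220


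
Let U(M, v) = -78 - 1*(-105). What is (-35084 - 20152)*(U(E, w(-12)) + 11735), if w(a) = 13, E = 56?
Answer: -649685832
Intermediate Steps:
U(M, v) = 27 (U(M, v) = -78 + 105 = 27)
(-35084 - 20152)*(U(E, w(-12)) + 11735) = (-35084 - 20152)*(27 + 11735) = -55236*11762 = -649685832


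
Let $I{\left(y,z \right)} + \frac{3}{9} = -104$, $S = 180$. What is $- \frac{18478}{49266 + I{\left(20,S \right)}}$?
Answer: $- \frac{55434}{147485} \approx -0.37586$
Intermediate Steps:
$I{\left(y,z \right)} = - \frac{313}{3}$ ($I{\left(y,z \right)} = - \frac{1}{3} - 104 = - \frac{313}{3}$)
$- \frac{18478}{49266 + I{\left(20,S \right)}} = - \frac{18478}{49266 - \frac{313}{3}} = - \frac{18478}{\frac{147485}{3}} = \left(-18478\right) \frac{3}{147485} = - \frac{55434}{147485}$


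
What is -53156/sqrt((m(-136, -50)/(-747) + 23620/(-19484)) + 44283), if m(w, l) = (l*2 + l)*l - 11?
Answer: -159468*sqrt(65127103455656881)/161088872317 ≈ -252.63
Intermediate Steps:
m(w, l) = -11 + 3*l**2 (m(w, l) = (2*l + l)*l - 11 = (3*l)*l - 11 = 3*l**2 - 11 = -11 + 3*l**2)
-53156/sqrt((m(-136, -50)/(-747) + 23620/(-19484)) + 44283) = -53156/sqrt(((-11 + 3*(-50)**2)/(-747) + 23620/(-19484)) + 44283) = -53156/sqrt(((-11 + 3*2500)*(-1/747) + 23620*(-1/19484)) + 44283) = -53156/sqrt(((-11 + 7500)*(-1/747) - 5905/4871) + 44283) = -53156/sqrt((7489*(-1/747) - 5905/4871) + 44283) = -53156/sqrt((-7489/747 - 5905/4871) + 44283) = -53156/sqrt(-40889954/3638637 + 44283) = -53156*3*sqrt(65127103455656881)/161088872317 = -159468*sqrt(65127103455656881)/161088872317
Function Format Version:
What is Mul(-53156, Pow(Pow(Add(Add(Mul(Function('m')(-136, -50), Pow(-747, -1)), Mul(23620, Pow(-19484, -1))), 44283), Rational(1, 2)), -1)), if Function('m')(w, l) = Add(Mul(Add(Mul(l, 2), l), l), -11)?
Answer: Mul(Rational(-159468, 161088872317), Pow(65127103455656881, Rational(1, 2))) ≈ -252.63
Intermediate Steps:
Function('m')(w, l) = Add(-11, Mul(3, Pow(l, 2))) (Function('m')(w, l) = Add(Mul(Add(Mul(2, l), l), l), -11) = Add(Mul(Mul(3, l), l), -11) = Add(Mul(3, Pow(l, 2)), -11) = Add(-11, Mul(3, Pow(l, 2))))
Mul(-53156, Pow(Pow(Add(Add(Mul(Function('m')(-136, -50), Pow(-747, -1)), Mul(23620, Pow(-19484, -1))), 44283), Rational(1, 2)), -1)) = Mul(-53156, Pow(Pow(Add(Add(Mul(Add(-11, Mul(3, Pow(-50, 2))), Pow(-747, -1)), Mul(23620, Pow(-19484, -1))), 44283), Rational(1, 2)), -1)) = Mul(-53156, Pow(Pow(Add(Add(Mul(Add(-11, Mul(3, 2500)), Rational(-1, 747)), Mul(23620, Rational(-1, 19484))), 44283), Rational(1, 2)), -1)) = Mul(-53156, Pow(Pow(Add(Add(Mul(Add(-11, 7500), Rational(-1, 747)), Rational(-5905, 4871)), 44283), Rational(1, 2)), -1)) = Mul(-53156, Pow(Pow(Add(Add(Mul(7489, Rational(-1, 747)), Rational(-5905, 4871)), 44283), Rational(1, 2)), -1)) = Mul(-53156, Pow(Pow(Add(Add(Rational(-7489, 747), Rational(-5905, 4871)), 44283), Rational(1, 2)), -1)) = Mul(-53156, Pow(Pow(Add(Rational(-40889954, 3638637), 44283), Rational(1, 2)), -1)) = Mul(-53156, Pow(Pow(Rational(161088872317, 3638637), Rational(1, 2)), -1)) = Mul(-53156, Pow(Mul(Rational(1, 1212879), Pow(65127103455656881, Rational(1, 2))), -1)) = Mul(-53156, Mul(Rational(3, 161088872317), Pow(65127103455656881, Rational(1, 2)))) = Mul(Rational(-159468, 161088872317), Pow(65127103455656881, Rational(1, 2)))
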